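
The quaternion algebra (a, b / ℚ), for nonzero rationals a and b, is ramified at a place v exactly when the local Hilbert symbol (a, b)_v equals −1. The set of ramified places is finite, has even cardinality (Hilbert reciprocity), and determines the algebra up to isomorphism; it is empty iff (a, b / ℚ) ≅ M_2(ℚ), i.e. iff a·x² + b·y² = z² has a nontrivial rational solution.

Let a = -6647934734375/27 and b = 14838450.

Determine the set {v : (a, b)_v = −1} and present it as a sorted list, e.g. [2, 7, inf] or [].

[2, 11]

(a, b) ≡ (-69, 1122) mod (ℚ^×)²; places V = {2, 3, 5, 11, 17, 23, ∞}.
(a,b)_17: α=2, u≡2; β=1, v≡2 (mod 17); (2|17)=+1, (2|17)=+1; sign (−1)^0·+1^1·+1^2 = +1.
(a,b)_∞: sgn(-69)=−, sgn(1122)=+, so +1.
(a,b)_3: α=-3, u≡1; β=1, v≡2 (mod 3); (1|3)=+1, (2|3)=-1; sign (−1)^1·+1^1·-1^-3 = +1.
(a,b)_11: α=2, u≡8; β=1, v≡9 (mod 11); (8|11)=-1, (9|11)=+1; sign (−1)^0·-1^1·+1^2 = -1.
(a,b)_2: α=0, β=1; u≡3, v≡1 (mod 8); ε(u)ε(v)=1·0, αω(v)=0·0, βω(u)=1·1; sum ≡ 1  ⇒  -1.
(a,b)_23: α=3, u≡5; β=2, v≡13 (mod 23); (5|23)=-1, (13|23)=+1; sign (−1)^0·-1^2·+1^3 = +1.
(a,b)_5: α=6, u≡1; β=2, v≡3 (mod 5); (1|5)=+1, (3|5)=-1; sign (−1)^0·+1^2·-1^6 = +1.
Ram(-69, 1122) = {2, 11}; no ℚ_2-point on the conic.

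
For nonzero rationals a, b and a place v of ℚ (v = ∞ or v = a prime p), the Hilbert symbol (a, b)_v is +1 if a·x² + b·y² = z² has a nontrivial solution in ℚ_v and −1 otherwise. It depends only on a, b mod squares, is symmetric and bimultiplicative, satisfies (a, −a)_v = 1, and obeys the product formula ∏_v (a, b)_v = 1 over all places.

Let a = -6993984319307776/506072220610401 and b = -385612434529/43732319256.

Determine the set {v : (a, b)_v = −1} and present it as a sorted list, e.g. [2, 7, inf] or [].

(a, b) ≡ (-19, -6) mod (ℚ^×)²; places V = {2, 3, 7, 17, 19, 23, 29, 31, ∞}.
(a,b)_23: α=2, u≡6; β=2, v≡14 (mod 23); (6|23)=+1, (14|23)=-1; sign (−1)^0·+1^2·-1^2 = +1.
(a,b)_2: α=14, β=-3; u≡5, v≡5 (mod 8); ε(u)ε(v)=0·0, αω(v)=14·1, βω(u)=-3·1; sum ≡ 1  ⇒  -1.
(a,b)_19: α=3, u≡8; β=2, v≡18 (mod 19); (8|19)=-1, (18|19)=-1; sign (−1)^0·-1^2·-1^3 = -1.
(a,b)_7: α=6, u≡4; β=4, v≡4 (mod 7); (4|7)=+1, (4|7)=+1; sign (−1)^0·+1^4·+1^6 = +1.
(a,b)_29: α=0, u≡18; β=2, v≡1 (mod 29); (18|29)=-1, (1|29)=+1; sign (−1)^0·-1^2·+1^0 = +1.
(a,b)_31: α=-4, u≡29; β=-2, v≡14 (mod 31); (29|31)=-1, (14|31)=+1; sign (−1)^0·-1^-2·+1^-4 = +1.
(a,b)_3: α=-8, u≡2; β=-9, v≡1 (mod 3); (2|3)=-1, (1|3)=+1; sign (−1)^0·-1^-9·+1^-8 = -1.
(a,b)_17: α=-4, u≡8; β=-2, v≡10 (mod 17); (8|17)=+1, (10|17)=-1; sign (−1)^0·+1^-2·-1^-4 = +1.
(a,b)_∞: sgn(-19)=−, sgn(-6)=−, so -1.
(-19, -6 / ℚ) ramifies at {2, 3, 19, ∞}: a division algebra.

[2, 3, 19, inf]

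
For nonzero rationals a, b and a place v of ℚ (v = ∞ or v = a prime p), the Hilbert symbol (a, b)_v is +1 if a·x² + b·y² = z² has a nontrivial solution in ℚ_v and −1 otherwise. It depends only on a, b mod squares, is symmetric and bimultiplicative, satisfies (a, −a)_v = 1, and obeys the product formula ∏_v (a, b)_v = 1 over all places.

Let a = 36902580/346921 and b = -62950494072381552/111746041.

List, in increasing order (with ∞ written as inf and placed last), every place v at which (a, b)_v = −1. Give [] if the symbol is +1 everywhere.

Mod squares: a ≡ 76245, b ≡ -87. Check v ∈ {∞, 2, 3, 5, 7, 11, 13, 17, 19, 23, 29, 31}.
v=2: v_2(a)=2, v_2(b)=4; units ≡ 5, 1 (mod 8); ε·ε+αω+βω = 0·0+2·0+4·1 ≡ 0  ⇒  (a,b)_2 = +1.
v=23: a=23^1·(≡6), b=23^2·(≡20) mod 23; (6|23)=+1, (20|23)=-1; (−1)^{1·2·11}·(+1)^2·(-1)^1 = -1.
v=11: a=11^2·(≡9), b=11^-2·(≡9) mod 11; (9|11)=+1, (9|11)=+1; (−1)^{2·-2·5}·(+1)^-2·(+1)^2 = +1.
v=31: a=31^-2·(≡9), b=31^-4·(≡24) mod 31; (9|31)=+1, (24|31)=-1; (−1)^{-2·-4·15}·(+1)^-4·(-1)^-2 = +1.
v=17: a=17^1·(≡5), b=17^2·(≡13) mod 17; (5|17)=-1, (13|17)=+1; (−1)^{1·2·8}·(-1)^2·(+1)^1 = +1.
v=3: a=3^1·(≡2), b=3^7·(≡1) mod 3; (2|3)=-1, (1|3)=+1; (−1)^{1·7·1}·(-1)^7·(+1)^1 = +1.
v=29: a=29^0·(≡6), b=29^1·(≡11) mod 29; (6|29)=+1, (11|29)=-1; (−1)^{0·1·14}·(+1)^1·(-1)^0 = +1.
v=7: a=7^0·(≡1), b=7^4·(≡1) mod 7; (1|7)=+1, (1|7)=+1; (−1)^{0·4·3}·(+1)^4·(+1)^0 = +1.
v=∞: 76245 > 0 and -87 < 0  ⇒  (a,b)_∞ = +1.
v=5: a=5^1·(≡1), b=5^0·(≡3) mod 5; (1|5)=+1, (3|5)=-1; (−1)^{1·0·2}·(+1)^0·(-1)^1 = -1.
v=19: a=19^-2·(≡7), b=19^0·(≡13) mod 19; (7|19)=+1, (13|19)=-1; (−1)^{-2·0·9}·(+1)^0·(-1)^-2 = +1.
v=13: a=13^1·(≡2), b=13^2·(≡1) mod 13; (2|13)=-1, (1|13)=+1; (−1)^{1·2·6}·(-1)^2·(+1)^1 = +1.
Ram(76245, -87) = {5, 23}; no ℚ_5-point on the conic.

[5, 23]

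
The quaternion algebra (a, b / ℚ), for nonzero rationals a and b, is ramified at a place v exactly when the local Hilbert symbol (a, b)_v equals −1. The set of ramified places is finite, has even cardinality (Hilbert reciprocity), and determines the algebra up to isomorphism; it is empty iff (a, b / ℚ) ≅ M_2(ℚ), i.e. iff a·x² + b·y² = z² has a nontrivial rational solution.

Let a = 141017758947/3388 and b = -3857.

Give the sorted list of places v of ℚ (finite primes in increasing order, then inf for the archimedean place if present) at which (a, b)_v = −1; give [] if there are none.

[7, 19]

Mod squares: a ≡ 50141, b ≡ -3857. Check v ∈ {∞, 2, 3, 7, 11, 13, 17, 19, 29}.
v=11: a=11^-2·(≡9), b=11^0·(≡4) mod 11; (9|11)=+1, (4|11)=+1; (−1)^{-2·0·5}·(+1)^0·(+1)^-2 = +1.
v=∞: 50141 > 0 and -3857 < 0  ⇒  (a,b)_∞ = +1.
v=29: a=29^3·(≡11), b=29^1·(≡12) mod 29; (11|29)=-1, (12|29)=-1; (−1)^{3·1·14}·(-1)^1·(-1)^3 = +1.
v=13: a=13^1·(≡10), b=13^0·(≡4) mod 13; (10|13)=+1, (4|13)=+1; (−1)^{1·0·6}·(+1)^0·(+1)^1 = +1.
v=19: a=19^1·(≡7), b=19^1·(≡6) mod 19; (7|19)=+1, (6|19)=+1; (−1)^{1·1·9}·(+1)^1·(+1)^1 = -1.
v=17: a=17^2·(≡16), b=17^0·(≡2) mod 17; (16|17)=+1, (2|17)=+1; (−1)^{2·0·8}·(+1)^0·(+1)^2 = +1.
v=3: a=3^4·(≡2), b=3^0·(≡1) mod 3; (2|3)=-1, (1|3)=+1; (−1)^{4·0·1}·(-1)^0·(+1)^4 = +1.
v=2: v_2(a)=-2, v_2(b)=0; units ≡ 5, 7 (mod 8); ε·ε+αω+βω = 0·1+-2·0+0·1 ≡ 0  ⇒  (a,b)_2 = +1.
v=7: a=7^-1·(≡2), b=7^1·(≡2) mod 7; (2|7)=+1, (2|7)=+1; (−1)^{-1·1·3}·(+1)^1·(+1)^-1 = -1.
|Ram(50141, -3857)| = 2, even; anisotropic at {7, 19}.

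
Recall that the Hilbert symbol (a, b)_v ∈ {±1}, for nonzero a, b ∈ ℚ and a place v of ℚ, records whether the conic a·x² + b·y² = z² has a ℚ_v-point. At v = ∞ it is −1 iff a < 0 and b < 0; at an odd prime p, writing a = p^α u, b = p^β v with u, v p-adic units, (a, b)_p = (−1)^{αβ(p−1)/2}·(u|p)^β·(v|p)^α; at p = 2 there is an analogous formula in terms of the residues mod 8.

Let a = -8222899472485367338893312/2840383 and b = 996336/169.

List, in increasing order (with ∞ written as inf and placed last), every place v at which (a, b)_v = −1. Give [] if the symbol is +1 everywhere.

[7, 11, 17, 29, 31, 37]

(a, b) ≡ (-87082534, 6919) mod (ℚ^×)²; places V = {2, 3, 7, 11, 13, 17, 29, 31, 37, ∞}.
(a,b)_11: α=3, u≡7; β=1, v≡6 (mod 11); (7|11)=-1, (6|11)=-1; sign (−1)^1·-1^1·-1^3 = -1.
(a,b)_3: α=6, u≡2; β=2, v≡1 (mod 3); (2|3)=-1, (1|3)=+1; sign (−1)^0·-1^2·+1^6 = +1.
(a,b)_29: α=1, u≡27; β=0, v≡15 (mod 29); (27|29)=-1, (15|29)=-1; sign (−1)^0·-1^0·-1^1 = -1.
(a,b)_2: α=17, β=4; u≡5, v≡7 (mod 8); ε(u)ε(v)=0·1, αω(v)=17·0, βω(u)=4·1; sum ≡ 0  ⇒  +1.
(a,b)_17: α=5, u≡7; β=1, v≡8 (mod 17); (7|17)=-1, (8|17)=+1; sign (−1)^0·-1^1·+1^5 = -1.
(a,b)_7: α=-5, u≡3; β=0, v≡5 (mod 7); (3|7)=-1, (5|7)=-1; sign (−1)^0·-1^0·-1^-5 = -1.
(a,b)_∞: sgn(-87082534)=−, sgn(6919)=+, so +1.
(a,b)_31: α=1, u≡26; β=0, v≡13 (mod 31); (26|31)=-1, (13|31)=-1; sign (−1)^0·-1^0·-1^1 = -1.
(a,b)_37: α=3, u≡33; β=1, v≡19 (mod 37); (33|37)=+1, (19|37)=-1; sign (−1)^0·+1^1·-1^3 = -1.
(a,b)_13: α=-2, u≡5; β=-2, v≡3 (mod 13); (5|13)=-1, (3|13)=+1; sign (−1)^0·-1^-2·+1^-2 = +1.
Ram(-87082534, 6919) = {7, 11, 17, 29, 31, 37}; no ℚ_7-point on the conic.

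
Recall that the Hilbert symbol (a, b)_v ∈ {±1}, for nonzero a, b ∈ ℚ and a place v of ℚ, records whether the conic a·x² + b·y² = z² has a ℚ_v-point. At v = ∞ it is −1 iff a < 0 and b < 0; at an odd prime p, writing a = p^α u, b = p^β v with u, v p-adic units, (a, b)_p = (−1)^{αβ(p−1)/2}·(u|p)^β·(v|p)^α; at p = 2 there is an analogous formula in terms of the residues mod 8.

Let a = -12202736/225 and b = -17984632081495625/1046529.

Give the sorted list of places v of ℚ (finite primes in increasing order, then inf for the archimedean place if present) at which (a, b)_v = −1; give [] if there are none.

[29, inf]

Mod squares: a ≡ -2639, b ≡ -17. Check v ∈ {∞, 2, 3, 5, 7, 11, 13, 17, 29, 31}.
v=31: a=31^0·(≡13), b=31^-2·(≡9) mod 31; (13|31)=-1, (9|31)=+1; (−1)^{0·-2·15}·(-1)^-2·(+1)^0 = +1.
v=11: a=11^0·(≡3), b=11^-2·(≡5) mod 11; (3|11)=+1, (5|11)=+1; (−1)^{0·-2·5}·(+1)^-2·(+1)^0 = +1.
v=2: v_2(a)=4, v_2(b)=0; units ≡ 1, 7 (mod 8); ε·ε+αω+βω = 0·1+4·0+0·0 ≡ 0  ⇒  (a,b)_2 = +1.
v=7: a=7^1·(≡4), b=7^2·(≡2) mod 7; (4|7)=+1, (2|7)=+1; (−1)^{1·2·3}·(+1)^2·(+1)^1 = +1.
v=3: a=3^-2·(≡1), b=3^-2·(≡1) mod 3; (1|3)=+1, (1|3)=+1; (−1)^{-2·-2·1}·(+1)^-2·(+1)^-2 = +1.
v=5: a=5^-2·(≡1), b=5^4·(≡3) mod 5; (1|5)=+1, (3|5)=-1; (−1)^{-2·4·2}·(+1)^4·(-1)^-2 = +1.
v=∞: -2639 < 0 and -17 < 0  ⇒  (a,b)_∞ = -1.
v=13: a=13^1·(≡8), b=13^2·(≡10) mod 13; (8|13)=-1, (10|13)=+1; (−1)^{1·2·6}·(-1)^2·(+1)^1 = +1.
v=29: a=29^1·(≡24), b=29^4·(≡10) mod 29; (24|29)=+1, (10|29)=-1; (−1)^{1·4·14}·(+1)^4·(-1)^1 = -1.
v=17: a=17^2·(≡1), b=17^3·(≡4) mod 17; (1|17)=+1, (4|17)=+1; (−1)^{2·3·8}·(+1)^3·(+1)^2 = +1.
|Ram(-2639, -17)| = 2, even; anisotropic at {29, ∞}.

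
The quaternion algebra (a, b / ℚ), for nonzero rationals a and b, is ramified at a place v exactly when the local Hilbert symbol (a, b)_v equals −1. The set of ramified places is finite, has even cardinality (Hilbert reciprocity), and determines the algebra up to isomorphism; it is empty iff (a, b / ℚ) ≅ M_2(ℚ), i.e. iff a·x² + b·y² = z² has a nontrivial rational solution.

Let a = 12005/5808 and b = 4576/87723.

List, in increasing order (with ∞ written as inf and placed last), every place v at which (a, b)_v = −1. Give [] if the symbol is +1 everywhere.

[5, 13]

Mod squares: a ≡ 15, b ≡ 858. Check v ∈ {∞, 2, 3, 5, 7, 11, 13, 19}.
v=2: v_2(a)=-4, v_2(b)=5; units ≡ 7, 5 (mod 8); ε·ε+αω+βω = 1·0+-4·1+5·0 ≡ 0  ⇒  (a,b)_2 = +1.
v=5: a=5^1·(≡2), b=5^0·(≡2) mod 5; (2|5)=-1, (2|5)=-1; (−1)^{1·0·2}·(-1)^0·(-1)^1 = -1.
v=13: a=13^0·(≡11), b=13^1·(≡12) mod 13; (11|13)=-1, (12|13)=+1; (−1)^{0·1·6}·(-1)^1·(+1)^0 = -1.
v=11: a=11^-2·(≡1), b=11^1·(≡1) mod 11; (1|11)=+1, (1|11)=+1; (−1)^{-2·1·5}·(+1)^1·(+1)^-2 = +1.
v=7: a=7^4·(≡1), b=7^0·(≡2) mod 7; (1|7)=+1, (2|7)=+1; (−1)^{4·0·3}·(+1)^0·(+1)^4 = +1.
v=19: a=19^0·(≡10), b=19^-2·(≡15) mod 19; (10|19)=-1, (15|19)=-1; (−1)^{0·-2·9}·(-1)^-2·(-1)^0 = +1.
v=3: a=3^-1·(≡2), b=3^-5·(≡1) mod 3; (2|3)=-1, (1|3)=+1; (−1)^{-1·-5·1}·(-1)^-5·(+1)^-1 = +1.
v=∞: 15 > 0 and 858 > 0  ⇒  (a,b)_∞ = +1.
Ram(15, 858) = {5, 13}; no ℚ_5-point on the conic.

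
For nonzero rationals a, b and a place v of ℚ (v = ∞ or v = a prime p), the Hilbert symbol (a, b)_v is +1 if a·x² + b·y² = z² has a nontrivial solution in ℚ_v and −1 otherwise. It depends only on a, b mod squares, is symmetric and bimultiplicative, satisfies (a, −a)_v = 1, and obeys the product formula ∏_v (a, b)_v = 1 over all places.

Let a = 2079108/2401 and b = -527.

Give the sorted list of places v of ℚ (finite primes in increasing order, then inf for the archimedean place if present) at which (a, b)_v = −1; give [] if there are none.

Mod squares: a ≡ 713, b ≡ -527. Check v ∈ {∞, 2, 3, 7, 17, 23, 31}.
v=∞: 713 > 0 and -527 < 0  ⇒  (a,b)_∞ = +1.
v=7: a=7^-4·(≡3), b=7^0·(≡5) mod 7; (3|7)=-1, (5|7)=-1; (−1)^{-4·0·3}·(-1)^0·(-1)^-4 = +1.
v=17: a=17^0·(≡2), b=17^1·(≡3) mod 17; (2|17)=+1, (3|17)=-1; (−1)^{0·1·8}·(+1)^1·(-1)^0 = +1.
v=23: a=23^1·(≡16), b=23^0·(≡2) mod 23; (16|23)=+1, (2|23)=+1; (−1)^{1·0·11}·(+1)^0·(+1)^1 = +1.
v=2: v_2(a)=2, v_2(b)=0; units ≡ 1, 1 (mod 8); ε·ε+αω+βω = 0·0+2·0+0·0 ≡ 0  ⇒  (a,b)_2 = +1.
v=31: a=31^1·(≡21), b=31^1·(≡14) mod 31; (21|31)=-1, (14|31)=+1; (−1)^{1·1·15}·(-1)^1·(+1)^1 = +1.
v=3: a=3^6·(≡2), b=3^0·(≡1) mod 3; (2|3)=-1, (1|3)=+1; (−1)^{6·0·1}·(-1)^0·(+1)^6 = +1.
Ram(a, b) = ∅: the form 713·x² + -527·y² − z² is isotropic over every ℚ_v, so by Hasse–Minkowski it is isotropic over ℚ.

[]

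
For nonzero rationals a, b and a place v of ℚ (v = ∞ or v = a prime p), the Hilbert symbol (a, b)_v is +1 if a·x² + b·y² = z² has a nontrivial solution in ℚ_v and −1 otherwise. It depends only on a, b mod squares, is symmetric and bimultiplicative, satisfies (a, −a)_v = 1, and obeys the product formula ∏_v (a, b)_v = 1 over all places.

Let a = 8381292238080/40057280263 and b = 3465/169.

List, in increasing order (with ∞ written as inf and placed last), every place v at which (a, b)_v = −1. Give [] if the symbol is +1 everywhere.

[7, 11]

(a, b) ≡ (35, 385) mod (ℚ^×)²; places V = {2, 3, 5, 7, 11, 13, 23, 37, ∞}.
(a,b)_3: α=14, u≡2; β=2, v≡1 (mod 3); (2|3)=-1, (1|3)=+1; sign (−1)^0·-1^2·+1^14 = +1.
(a,b)_7: α=-1, u≡5; β=1, v≡5 (mod 7); (5|7)=-1, (5|7)=-1; sign (−1)^1·-1^1·-1^-1 = -1.
(a,b)_23: α=-4, u≡12; β=0, v≡22 (mod 23); (12|23)=+1, (22|23)=-1; sign (−1)^0·+1^0·-1^-4 = +1.
(a,b)_11: α=-2, u≡6; β=1, v≡10 (mod 11); (6|11)=-1, (10|11)=-1; sign (−1)^0·-1^1·-1^-2 = -1.
(a,b)_2: α=8, β=0; u≡3, v≡1 (mod 8); ε(u)ε(v)=1·0, αω(v)=8·0, βω(u)=0·1; sum ≡ 0  ⇒  +1.
(a,b)_∞: sgn(35)=+, sgn(385)=+, so +1.
(a,b)_37: α=2, u≡32; β=0, v≡17 (mod 37); (32|37)=-1, (17|37)=-1; sign (−1)^0·-1^0·-1^2 = +1.
(a,b)_5: α=1, u≡2; β=1, v≡2 (mod 5); (2|5)=-1, (2|5)=-1; sign (−1)^0·-1^1·-1^1 = +1.
(a,b)_13: α=-2, u≡10; β=-2, v≡7 (mod 13); (10|13)=+1, (7|13)=-1; sign (−1)^0·+1^-2·-1^-2 = +1.
Ram(35, 385) = {7, 11}; no ℚ_7-point on the conic.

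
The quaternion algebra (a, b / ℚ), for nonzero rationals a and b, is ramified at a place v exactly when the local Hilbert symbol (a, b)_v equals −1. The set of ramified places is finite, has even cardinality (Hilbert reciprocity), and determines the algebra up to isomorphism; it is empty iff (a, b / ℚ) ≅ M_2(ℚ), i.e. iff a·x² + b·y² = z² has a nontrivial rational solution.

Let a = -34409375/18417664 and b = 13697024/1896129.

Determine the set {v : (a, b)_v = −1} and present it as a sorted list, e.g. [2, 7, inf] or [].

Mod squares: a ≡ -15470, b ≡ 209. Check v ∈ {∞, 2, 3, 5, 7, 11, 13, 17, 19, 23}.
v=7: a=7^1·(≡1), b=7^0·(≡3) mod 7; (1|7)=+1, (3|7)=-1; (−1)^{1·0·3}·(+1)^0·(-1)^1 = -1.
v=17: a=17^-1·(≡15), b=17^-2·(≡12) mod 17; (15|17)=+1, (12|17)=-1; (−1)^{-1·-2·8}·(+1)^-2·(-1)^-1 = -1.
v=13: a=13^1·(≡11), b=13^0·(≡3) mod 13; (11|13)=-1, (3|13)=+1; (−1)^{1·0·6}·(-1)^0·(+1)^1 = +1.
v=3: a=3^0·(≡1), b=3^-8·(≡2) mod 3; (1|3)=+1, (2|3)=-1; (−1)^{0·-8·1}·(+1)^-8·(-1)^0 = +1.
v=∞: -15470 < 0 and 209 > 0  ⇒  (a,b)_∞ = +1.
v=11: a=11^2·(≡8), b=11^1·(≡7) mod 11; (8|11)=-1, (7|11)=-1; (−1)^{2·1·5}·(-1)^1·(-1)^2 = -1.
v=2: v_2(a)=-11, v_2(b)=16; units ≡ 1, 1 (mod 8); ε·ε+αω+βω = 0·0+-11·0+16·0 ≡ 0  ⇒  (a,b)_2 = +1.
v=5: a=5^5·(≡1), b=5^0·(≡1) mod 5; (1|5)=+1, (1|5)=+1; (−1)^{5·0·2}·(+1)^0·(+1)^5 = +1.
v=19: a=19^0·(≡18), b=19^1·(≡11) mod 19; (18|19)=-1, (11|19)=+1; (−1)^{0·1·9}·(-1)^1·(+1)^0 = -1.
v=23: a=23^-2·(≡3), b=23^0·(≡2) mod 23; (3|23)=+1, (2|23)=+1; (−1)^{-2·0·11}·(+1)^0·(+1)^-2 = +1.
|Ram(-15470, 209)| = 4, even; anisotropic at {7, 11, 17, 19}.

[7, 11, 17, 19]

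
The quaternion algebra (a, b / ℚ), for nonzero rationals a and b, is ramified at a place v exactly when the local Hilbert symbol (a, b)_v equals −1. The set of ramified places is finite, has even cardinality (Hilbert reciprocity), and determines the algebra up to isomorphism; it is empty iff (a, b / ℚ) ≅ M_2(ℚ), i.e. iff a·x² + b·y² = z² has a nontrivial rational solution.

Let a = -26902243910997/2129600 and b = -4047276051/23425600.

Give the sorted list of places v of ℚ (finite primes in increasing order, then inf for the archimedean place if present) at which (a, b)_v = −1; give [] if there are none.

[7, 11, 13, inf]

(a, b) ≡ (-23023, -91) mod (ℚ^×)²; places V = {2, 3, 5, 7, 11, 13, 17, 19, 23, ∞}.
(a,b)_23: α=1, u≡15; β=0, v≡3 (mod 23); (15|23)=-1, (3|23)=+1; sign (−1)^0·-1^0·+1^1 = +1.
(a,b)_5: α=-2, u≡2; β=-2, v≡1 (mod 5); (2|5)=-1, (1|5)=+1; sign (−1)^0·-1^-2·+1^-2 = +1.
(a,b)_3: α=6, u≡2; β=6, v≡2 (mod 3); (2|3)=-1, (2|3)=-1; sign (−1)^0·-1^6·-1^6 = +1.
(a,b)_∞: sgn(-23023)=−, sgn(-91)=−, so -1.
(a,b)_11: α=-3, u≡8; β=-4, v≡10 (mod 11); (8|11)=-1, (10|11)=-1; sign (−1)^0·-1^-4·-1^-3 = -1.
(a,b)_13: α=3, u≡9; β=3, v≡7 (mod 13); (9|13)=+1, (7|13)=-1; sign (−1)^0·+1^3·-1^3 = -1.
(a,b)_2: α=-6, β=-6; u≡1, v≡5 (mod 8); ε(u)ε(v)=0·0, αω(v)=-6·1, βω(u)=-6·0; sum ≡ 0  ⇒  +1.
(a,b)_19: α=2, u≡4; β=2, v≡16 (mod 19); (4|19)=+1, (16|19)=+1; sign (−1)^0·+1^2·+1^2 = +1.
(a,b)_17: α=2, u≡12; β=0, v≡11 (mod 17); (12|17)=-1, (11|17)=-1; sign (−1)^0·-1^0·-1^2 = +1.
(a,b)_7: α=1, u≡4; β=1, v≡2 (mod 7); (4|7)=+1, (2|7)=+1; sign (−1)^1·+1^1·+1^1 = -1.
|Ram(-23023, -91)| = 4, even; anisotropic at {7, 11, 13, ∞}.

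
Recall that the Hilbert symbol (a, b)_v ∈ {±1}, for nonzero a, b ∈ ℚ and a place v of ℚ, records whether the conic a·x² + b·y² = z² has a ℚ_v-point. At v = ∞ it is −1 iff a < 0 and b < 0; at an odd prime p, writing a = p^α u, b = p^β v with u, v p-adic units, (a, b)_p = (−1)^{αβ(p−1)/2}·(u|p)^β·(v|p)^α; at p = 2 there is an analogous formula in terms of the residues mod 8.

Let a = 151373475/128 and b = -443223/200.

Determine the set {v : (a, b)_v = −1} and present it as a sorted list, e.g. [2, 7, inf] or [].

Mod squares: a ≡ 1345542, b ≡ -814. Check v ∈ {∞, 2, 3, 5, 11, 19, 29, 37}.
v=∞: 1345542 > 0 and -814 < 0  ⇒  (a,b)_∞ = +1.
v=29: a=29^1·(≡3), b=29^0·(≡15) mod 29; (3|29)=-1, (15|29)=-1; (−1)^{1·0·14}·(-1)^0·(-1)^1 = -1.
v=37: a=37^1·(≡5), b=37^1·(≡8) mod 37; (5|37)=-1, (8|37)=-1; (−1)^{1·1·18}·(-1)^1·(-1)^1 = +1.
v=2: v_2(a)=-7, v_2(b)=-3; units ≡ 3, 1 (mod 8); ε·ε+αω+βω = 1·0+-7·0+-3·1 ≡ 1  ⇒  (a,b)_2 = -1.
v=19: a=19^1·(≡11), b=19^0·(≡18) mod 19; (11|19)=+1, (18|19)=-1; (−1)^{1·0·9}·(+1)^0·(-1)^1 = -1.
v=3: a=3^3·(≡2), b=3^2·(≡2) mod 3; (2|3)=-1, (2|3)=-1; (−1)^{3·2·1}·(-1)^2·(-1)^3 = -1.
v=11: a=11^1·(≡7), b=11^3·(≡4) mod 11; (7|11)=-1, (4|11)=+1; (−1)^{1·3·5}·(-1)^3·(+1)^1 = +1.
v=5: a=5^2·(≡3), b=5^-2·(≡4) mod 5; (3|5)=-1, (4|5)=+1; (−1)^{2·-2·2}·(-1)^-2·(+1)^2 = +1.
(1345542, -814 / ℚ) ramifies at {2, 3, 19, 29}: a division algebra.

[2, 3, 19, 29]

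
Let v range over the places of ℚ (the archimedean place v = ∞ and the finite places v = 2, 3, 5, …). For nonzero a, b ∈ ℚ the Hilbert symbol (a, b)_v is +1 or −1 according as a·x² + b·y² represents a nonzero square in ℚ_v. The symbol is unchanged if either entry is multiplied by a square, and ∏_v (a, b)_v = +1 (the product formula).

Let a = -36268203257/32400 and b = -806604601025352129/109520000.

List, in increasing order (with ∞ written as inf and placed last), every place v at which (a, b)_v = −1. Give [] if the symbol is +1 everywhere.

Mod squares: a ≡ -17, b ≡ -9282. Check v ∈ {∞, 2, 3, 5, 7, 11, 13, 17, 19, 29, 37}.
v=5: a=5^-2·(≡3), b=5^-4·(≡3) mod 5; (3|5)=-1, (3|5)=-1; (−1)^{-2·-4·2}·(-1)^-4·(-1)^-2 = +1.
v=3: a=3^-4·(≡1), b=3^1·(≡2) mod 3; (1|3)=+1, (2|3)=-1; (−1)^{-4·1·1}·(+1)^1·(-1)^-4 = +1.
v=7: a=7^0·(≡2), b=7^1·(≡2) mod 7; (2|7)=+1, (2|7)=+1; (−1)^{0·1·3}·(+1)^1·(+1)^0 = +1.
v=11: a=11^2·(≡9), b=11^4·(≡10) mod 11; (9|11)=+1, (10|11)=-1; (−1)^{2·4·5}·(+1)^4·(-1)^2 = +1.
v=13: a=13^2·(≡10), b=13^3·(≡10) mod 13; (10|13)=+1, (10|13)=+1; (−1)^{2·3·6}·(+1)^3·(+1)^2 = +1.
v=37: a=37^0·(≡2), b=37^-2·(≡6) mod 37; (2|37)=-1, (6|37)=-1; (−1)^{0·-2·18}·(-1)^-2·(-1)^0 = +1.
v=19: a=19^2·(≡8), b=19^0·(≡6) mod 19; (8|19)=-1, (6|19)=+1; (−1)^{2·0·9}·(-1)^0·(+1)^2 = +1.
v=29: a=29^0·(≡2), b=29^2·(≡17) mod 29; (2|29)=-1, (17|29)=-1; (−1)^{0·2·14}·(-1)^2·(-1)^0 = +1.
v=∞: -17 < 0 and -9282 < 0  ⇒  (a,b)_∞ = -1.
v=17: a=17^3·(≡13), b=17^5·(≡2) mod 17; (13|17)=+1, (2|17)=+1; (−1)^{3·5·8}·(+1)^5·(+1)^3 = +1.
v=2: v_2(a)=-4, v_2(b)=-7; units ≡ 7, 7 (mod 8); ε·ε+αω+βω = 1·1+-4·0+-7·0 ≡ 1  ⇒  (a,b)_2 = -1.
Ram(-17, -9282) = {2, ∞}; no ℚ_2-point on the conic.

[2, inf]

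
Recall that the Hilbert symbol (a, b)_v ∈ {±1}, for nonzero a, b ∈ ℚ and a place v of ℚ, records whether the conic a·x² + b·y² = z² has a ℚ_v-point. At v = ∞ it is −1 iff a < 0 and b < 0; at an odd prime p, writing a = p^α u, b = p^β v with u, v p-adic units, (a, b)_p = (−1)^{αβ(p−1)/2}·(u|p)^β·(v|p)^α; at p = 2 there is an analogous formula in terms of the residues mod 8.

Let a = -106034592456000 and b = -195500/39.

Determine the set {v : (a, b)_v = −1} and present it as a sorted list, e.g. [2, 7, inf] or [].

Mod squares: a ≡ -285, b ≡ -76245. Check v ∈ {∞, 2, 3, 5, 13, 17, 19, 23}.
v=∞: -285 < 0 and -76245 < 0  ⇒  (a,b)_∞ = -1.
v=19: a=19^1·(≡17), b=19^0·(≡10) mod 19; (17|19)=+1, (10|19)=-1; (−1)^{1·0·9}·(+1)^0·(-1)^1 = -1.
v=3: a=3^3·(≡1), b=3^-1·(≡1) mod 3; (1|3)=+1, (1|3)=+1; (−1)^{3·-1·1}·(+1)^-1·(+1)^3 = -1.
v=23: a=23^2·(≡14), b=23^1·(≡15) mod 23; (14|23)=-1, (15|23)=-1; (−1)^{2·1·11}·(-1)^1·(-1)^2 = -1.
v=17: a=17^2·(≡9), b=17^1·(≡12) mod 17; (9|17)=+1, (12|17)=-1; (−1)^{2·1·8}·(+1)^1·(-1)^2 = +1.
v=13: a=13^2·(≡9), b=13^-1·(≡11) mod 13; (9|13)=+1, (11|13)=-1; (−1)^{2·-1·6}·(+1)^-1·(-1)^2 = +1.
v=2: v_2(a)=6, v_2(b)=2; units ≡ 3, 3 (mod 8); ε·ε+αω+βω = 1·1+6·1+2·1 ≡ 1  ⇒  (a,b)_2 = -1.
v=5: a=5^3·(≡2), b=5^3·(≡4) mod 5; (2|5)=-1, (4|5)=+1; (−1)^{3·3·2}·(-1)^3·(+1)^3 = -1.
Ram(-285, -76245) = {2, 3, 5, 19, 23, ∞}; no ℚ_2-point on the conic.

[2, 3, 5, 19, 23, inf]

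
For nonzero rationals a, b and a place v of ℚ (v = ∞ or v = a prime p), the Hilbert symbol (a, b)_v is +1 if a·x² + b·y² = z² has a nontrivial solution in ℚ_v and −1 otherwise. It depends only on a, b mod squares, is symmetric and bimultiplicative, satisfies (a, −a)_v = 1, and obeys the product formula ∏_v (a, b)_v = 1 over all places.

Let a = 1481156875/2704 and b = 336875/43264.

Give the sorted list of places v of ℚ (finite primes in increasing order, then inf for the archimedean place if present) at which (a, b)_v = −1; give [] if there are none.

(a, b) ≡ (2369851, 11) mod (ℚ^×)²; places V = {2, 5, 7, 11, 13, 17, 19, 23, 29, ∞}.
(a,b)_29: α=1, u≡18; β=0, v≡19 (mod 29); (18|29)=-1, (19|29)=-1; sign (−1)^0·-1^0·-1^1 = -1.
(a,b)_17: α=1, u≡5; β=0, v≡14 (mod 17); (5|17)=-1, (14|17)=-1; sign (−1)^0·-1^0·-1^1 = -1.
(a,b)_23: α=1, u≡15; β=0, v≡17 (mod 23); (15|23)=-1, (17|23)=-1; sign (−1)^0·-1^0·-1^1 = -1.
(a,b)_19: α=1, u≡2; β=0, v≡5 (mod 19); (2|19)=-1, (5|19)=+1; sign (−1)^0·-1^0·+1^1 = +1.
(a,b)_∞: sgn(2369851)=+, sgn(11)=+, so +1.
(a,b)_2: α=-4, β=-8; u≡3, v≡3 (mod 8); ε(u)ε(v)=1·1, αω(v)=-4·1, βω(u)=-8·1; sum ≡ 1  ⇒  -1.
(a,b)_7: α=0, u≡1; β=2, v≡2 (mod 7); (1|7)=+1, (2|7)=+1; sign (−1)^0·+1^2·+1^0 = +1.
(a,b)_13: α=-2, u≡1; β=-2, v≡5 (mod 13); (1|13)=+1, (5|13)=-1; sign (−1)^0·+1^-2·-1^-2 = +1.
(a,b)_5: α=4, u≡4; β=4, v≡1 (mod 5); (4|5)=+1, (1|5)=+1; sign (−1)^0·+1^4·+1^4 = +1.
(a,b)_11: α=1, u≡6; β=1, v≡1 (mod 11); (6|11)=-1, (1|11)=+1; sign (−1)^1·-1^1·+1^1 = +1.
|Ram(2369851, 11)| = 4, even; anisotropic at {2, 17, 23, 29}.

[2, 17, 23, 29]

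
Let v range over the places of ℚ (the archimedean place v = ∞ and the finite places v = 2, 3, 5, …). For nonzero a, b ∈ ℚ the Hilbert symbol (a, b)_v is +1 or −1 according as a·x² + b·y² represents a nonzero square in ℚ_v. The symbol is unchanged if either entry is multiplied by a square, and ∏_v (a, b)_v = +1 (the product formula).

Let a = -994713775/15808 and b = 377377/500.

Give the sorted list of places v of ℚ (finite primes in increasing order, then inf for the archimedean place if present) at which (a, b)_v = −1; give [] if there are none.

Mod squares: a ≡ -96577, b ≡ 11165. Check v ∈ {∞, 2, 5, 7, 11, 13, 17, 19, 23, 29}.
v=17: a=17^1·(≡10), b=17^0·(≡4) mod 17; (10|17)=-1, (4|17)=+1; (−1)^{1·0·8}·(-1)^0·(+1)^1 = +1.
v=13: a=13^-1·(≡7), b=13^2·(≡6) mod 13; (7|13)=-1, (6|13)=-1; (−1)^{-1·2·6}·(-1)^2·(-1)^-1 = -1.
v=7: a=7^0·(≡4), b=7^1·(≡6) mod 7; (4|7)=+1, (6|7)=-1; (−1)^{0·1·3}·(+1)^1·(-1)^0 = +1.
v=∞: -96577 < 0 and 11165 > 0  ⇒  (a,b)_∞ = +1.
v=29: a=29^2·(≡16), b=29^1·(≡3) mod 29; (16|29)=+1, (3|29)=-1; (−1)^{2·1·14}·(+1)^1·(-1)^2 = +1.
v=23: a=23^1·(≡22), b=23^0·(≡5) mod 23; (22|23)=-1, (5|23)=-1; (−1)^{1·0·11}·(-1)^0·(-1)^1 = -1.
v=2: v_2(a)=-6, v_2(b)=-2; units ≡ 7, 5 (mod 8); ε·ε+αω+βω = 1·0+-6·1+-2·0 ≡ 0  ⇒  (a,b)_2 = +1.
v=11: a=11^2·(≡9), b=11^1·(≡4) mod 11; (9|11)=+1, (4|11)=+1; (−1)^{2·1·5}·(+1)^1·(+1)^2 = +1.
v=5: a=5^2·(≡3), b=5^-3·(≡3) mod 5; (3|5)=-1, (3|5)=-1; (−1)^{2·-3·2}·(-1)^-3·(-1)^2 = -1.
v=19: a=19^-1·(≡17), b=19^0·(≡3) mod 19; (17|19)=+1, (3|19)=-1; (−1)^{-1·0·9}·(+1)^0·(-1)^-1 = -1.
|Ram(-96577, 11165)| = 4, even; anisotropic at {5, 13, 19, 23}.

[5, 13, 19, 23]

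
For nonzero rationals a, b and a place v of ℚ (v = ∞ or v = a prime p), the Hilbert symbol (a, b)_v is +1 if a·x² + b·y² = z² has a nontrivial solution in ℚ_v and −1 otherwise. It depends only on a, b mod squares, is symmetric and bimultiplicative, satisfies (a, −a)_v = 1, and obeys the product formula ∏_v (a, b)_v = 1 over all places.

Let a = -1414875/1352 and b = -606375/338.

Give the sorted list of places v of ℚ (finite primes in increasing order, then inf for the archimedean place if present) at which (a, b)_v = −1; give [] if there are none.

(a, b) ≡ (-2310, -110) mod (ℚ^×)²; places V = {2, 3, 5, 7, 11, 13, ∞}.
(a,b)_11: α=1, u≡2; β=1, v≡5 (mod 11); (2|11)=-1, (5|11)=+1; sign (−1)^1·-1^1·+1^1 = +1.
(a,b)_3: α=1, u≡1; β=2, v≡1 (mod 3); (1|3)=+1, (1|3)=+1; sign (−1)^0·+1^2·+1^1 = +1.
(a,b)_2: α=-3, β=-1; u≡5, v≡1 (mod 8); ε(u)ε(v)=0·0, αω(v)=-3·0, βω(u)=-1·1; sum ≡ 1  ⇒  -1.
(a,b)_5: α=3, u≡3; β=3, v≡3 (mod 5); (3|5)=-1, (3|5)=-1; sign (−1)^0·-1^3·-1^3 = +1.
(a,b)_13: α=-2, u≡4; β=-2, v≡5 (mod 13); (4|13)=+1, (5|13)=-1; sign (−1)^0·+1^-2·-1^-2 = +1.
(a,b)_7: α=3, u≡5; β=2, v≡4 (mod 7); (5|7)=-1, (4|7)=+1; sign (−1)^0·-1^2·+1^3 = +1.
(a,b)_∞: sgn(-2310)=−, sgn(-110)=−, so -1.
|Ram(-2310, -110)| = 2, even; anisotropic at {2, ∞}.

[2, inf]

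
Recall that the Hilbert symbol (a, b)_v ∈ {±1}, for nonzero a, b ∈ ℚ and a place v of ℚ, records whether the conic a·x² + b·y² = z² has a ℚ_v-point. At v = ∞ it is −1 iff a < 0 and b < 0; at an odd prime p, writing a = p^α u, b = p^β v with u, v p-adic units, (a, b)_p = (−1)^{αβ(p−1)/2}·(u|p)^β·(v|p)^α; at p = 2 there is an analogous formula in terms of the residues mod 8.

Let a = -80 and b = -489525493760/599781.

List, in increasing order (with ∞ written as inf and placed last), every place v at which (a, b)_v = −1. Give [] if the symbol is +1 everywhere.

[2, 5, 31, inf]

(a, b) ≡ (-5, -2171085) mod (ℚ^×)²; places V = {2, 3, 5, 7, 13, 17, 23, 29, 31, ∞}.
(a,b)_5: α=1, u≡4; β=1, v≡3 (mod 5); (4|5)=+1, (3|5)=-1; sign (−1)^0·+1^1·-1^1 = -1.
(a,b)_17: α=0, u≡5; β=2, v≡8 (mod 17); (5|17)=-1, (8|17)=+1; sign (−1)^0·-1^2·+1^0 = +1.
(a,b)_∞: sgn(-5)=−, sgn(-2171085)=−, so -1.
(a,b)_3: α=0, u≡1; β=-1, v≡1 (mod 3); (1|3)=+1, (1|3)=+1; sign (−1)^0·+1^-1·+1^0 = +1.
(a,b)_13: α=0, u≡11; β=-4, v≡6 (mod 13); (11|13)=-1, (6|13)=-1; sign (−1)^0·-1^-4·-1^0 = +1.
(a,b)_7: α=0, u≡4; β=-1, v≡4 (mod 7); (4|7)=+1, (4|7)=+1; sign (−1)^0·+1^-1·+1^0 = +1.
(a,b)_23: α=0, u≡12; β=1, v≡11 (mod 23); (12|23)=+1, (11|23)=-1; sign (−1)^0·+1^1·-1^0 = +1.
(a,b)_2: α=4, β=14; u≡3, v≡3 (mod 8); ε(u)ε(v)=1·1, αω(v)=4·1, βω(u)=14·1; sum ≡ 1  ⇒  -1.
(a,b)_31: α=0, u≡13; β=1, v≡4 (mod 31); (13|31)=-1, (4|31)=+1; sign (−1)^0·-1^1·+1^0 = -1.
(a,b)_29: α=0, u≡7; β=1, v≡20 (mod 29); (7|29)=+1, (20|29)=+1; sign (−1)^0·+1^1·+1^0 = +1.
Ram(-5, -2171085) = {2, 5, 31, ∞}; no ℚ_2-point on the conic.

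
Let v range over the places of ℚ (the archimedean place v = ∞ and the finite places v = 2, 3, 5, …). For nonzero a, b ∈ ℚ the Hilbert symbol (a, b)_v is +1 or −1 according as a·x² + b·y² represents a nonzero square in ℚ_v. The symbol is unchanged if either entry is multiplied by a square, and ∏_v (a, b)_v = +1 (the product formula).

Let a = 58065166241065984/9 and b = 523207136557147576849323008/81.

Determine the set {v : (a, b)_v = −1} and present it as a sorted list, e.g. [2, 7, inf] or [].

[17, 31]

(a, b) ≡ (1431859, 6293) mod (ℚ^×)²; places V = {2, 3, 7, 11, 13, 17, 19, 29, 31, ∞}.
(a,b)_29: α=2, u≡25; β=3, v≡19 (mod 29); (25|29)=+1, (19|29)=-1; sign (−1)^0·+1^3·-1^2 = +1.
(a,b)_13: α=1, u≡2; β=2, v≡3 (mod 13); (2|13)=-1, (3|13)=+1; sign (−1)^0·-1^2·+1^1 = +1.
(a,b)_17: α=1, u≡2; β=2, v≡6 (mod 17); (2|17)=+1, (6|17)=-1; sign (−1)^0·+1^2·-1^1 = -1.
(a,b)_2: α=10, β=10; u≡3, v≡5 (mod 8); ε(u)ε(v)=1·0, αω(v)=10·1, βω(u)=10·1; sum ≡ 0  ⇒  +1.
(a,b)_11: α=1, u≡8; β=2, v≡9 (mod 11); (8|11)=-1, (9|11)=+1; sign (−1)^0·-1^2·+1^1 = +1.
(a,b)_7: α=2, u≡4; β=3, v≡5 (mod 7); (4|7)=+1, (5|7)=-1; sign (−1)^0·+1^3·-1^2 = +1.
(a,b)_31: α=3, u≡23; β=5, v≡22 (mod 31); (23|31)=-1, (22|31)=-1; sign (−1)^1·-1^5·-1^3 = -1.
(a,b)_∞: sgn(1431859)=+, sgn(6293)=+, so +1.
(a,b)_19: α=1, u≡11; β=2, v≡11 (mod 19); (11|19)=+1, (11|19)=+1; sign (−1)^0·+1^2·+1^1 = +1.
(a,b)_3: α=-2, u≡1; β=-4, v≡2 (mod 3); (1|3)=+1, (2|3)=-1; sign (−1)^0·+1^-4·-1^-2 = +1.
(1431859, 6293 / ℚ) ramifies at {17, 31}: a division algebra.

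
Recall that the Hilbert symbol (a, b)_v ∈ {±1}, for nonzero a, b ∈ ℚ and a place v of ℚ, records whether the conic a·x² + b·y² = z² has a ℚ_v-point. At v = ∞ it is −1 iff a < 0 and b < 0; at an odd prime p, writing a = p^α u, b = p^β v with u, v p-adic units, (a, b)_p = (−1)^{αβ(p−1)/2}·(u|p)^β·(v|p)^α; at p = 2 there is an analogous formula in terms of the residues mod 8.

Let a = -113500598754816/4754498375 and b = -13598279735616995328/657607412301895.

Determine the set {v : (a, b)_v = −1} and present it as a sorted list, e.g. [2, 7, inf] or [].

Mod squares: a ≡ -13090, b ≡ -10010. Check v ∈ {∞, 2, 3, 5, 7, 11, 13, 17, 41}.
v=17: a=17^-1·(≡11), b=17^-2·(≡6) mod 17; (11|17)=-1, (6|17)=-1; (−1)^{-1·-2·8}·(-1)^-2·(-1)^-1 = -1.
v=11: a=11^-3·(≡5), b=11^-5·(≡5) mod 11; (5|11)=+1, (5|11)=+1; (−1)^{-3·-5·5}·(+1)^-5·(+1)^-3 = -1.
v=7: a=7^1·(≡3), b=7^1·(≡6) mod 7; (3|7)=-1, (6|7)=-1; (−1)^{1·1·3}·(-1)^1·(-1)^1 = -1.
v=13: a=13^6·(≡12), b=13^7·(≡1) mod 13; (12|13)=+1, (1|13)=+1; (−1)^{6·7·6}·(+1)^7·(+1)^6 = +1.
v=5: a=5^-3·(≡2), b=5^-1·(≡3) mod 5; (2|5)=-1, (3|5)=-1; (−1)^{-3·-1·2}·(-1)^-1·(-1)^-3 = +1.
v=41: a=41^-2·(≡28), b=41^-4·(≡26) mod 41; (28|41)=-1, (26|41)=-1; (−1)^{-2·-4·20}·(-1)^-4·(-1)^-2 = +1.
v=3: a=3^8·(≡2), b=3^10·(≡1) mod 3; (2|3)=-1, (1|3)=+1; (−1)^{8·10·1}·(-1)^10·(+1)^8 = +1.
v=2: v_2(a)=9, v_2(b)=19; units ≡ 7, 3 (mod 8); ε·ε+αω+βω = 1·1+9·1+19·0 ≡ 0  ⇒  (a,b)_2 = +1.
v=∞: -13090 < 0 and -10010 < 0  ⇒  (a,b)_∞ = -1.
|Ram(-13090, -10010)| = 4, even; anisotropic at {7, 11, 17, ∞}.

[7, 11, 17, inf]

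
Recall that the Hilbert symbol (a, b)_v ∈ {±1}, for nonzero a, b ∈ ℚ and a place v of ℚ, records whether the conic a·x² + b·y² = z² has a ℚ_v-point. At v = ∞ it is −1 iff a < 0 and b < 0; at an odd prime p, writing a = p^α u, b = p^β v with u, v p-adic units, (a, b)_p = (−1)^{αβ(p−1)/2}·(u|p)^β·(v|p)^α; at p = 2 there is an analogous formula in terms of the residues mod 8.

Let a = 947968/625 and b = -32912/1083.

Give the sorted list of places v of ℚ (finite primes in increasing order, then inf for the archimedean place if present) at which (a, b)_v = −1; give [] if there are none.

[7, 17]

(a, b) ≡ (7, -51) mod (ℚ^×)²; places V = {2, 3, 5, 7, 11, 17, 19, 23, ∞}.
(a,b)_3: α=0, u≡1; β=-1, v≡1 (mod 3); (1|3)=+1, (1|3)=+1; sign (−1)^0·+1^-1·+1^0 = +1.
(a,b)_17: α=0, u≡5; β=1, v≡3 (mod 17); (5|17)=-1, (3|17)=-1; sign (−1)^0·-1^1·-1^0 = -1.
(a,b)_11: α=0, u≡6; β=2, v≡5 (mod 11); (6|11)=-1, (5|11)=+1; sign (−1)^0·-1^2·+1^0 = +1.
(a,b)_∞: sgn(7)=+, sgn(-51)=−, so +1.
(a,b)_2: α=8, β=4; u≡7, v≡5 (mod 8); ε(u)ε(v)=1·0, αω(v)=8·1, βω(u)=4·0; sum ≡ 0  ⇒  +1.
(a,b)_7: α=1, u≡1; β=0, v≡6 (mod 7); (1|7)=+1, (6|7)=-1; sign (−1)^0·+1^0·-1^1 = -1.
(a,b)_5: α=-4, u≡3; β=0, v≡1 (mod 5); (3|5)=-1, (1|5)=+1; sign (−1)^0·-1^0·+1^-4 = +1.
(a,b)_23: α=2, u≡11; β=0, v≡12 (mod 23); (11|23)=-1, (12|23)=+1; sign (−1)^0·-1^0·+1^2 = +1.
(a,b)_19: α=0, u≡9; β=-2, v≡5 (mod 19); (9|19)=+1, (5|19)=+1; sign (−1)^0·+1^-2·+1^0 = +1.
(7, -51 / ℚ) ramifies at {7, 17}: a division algebra.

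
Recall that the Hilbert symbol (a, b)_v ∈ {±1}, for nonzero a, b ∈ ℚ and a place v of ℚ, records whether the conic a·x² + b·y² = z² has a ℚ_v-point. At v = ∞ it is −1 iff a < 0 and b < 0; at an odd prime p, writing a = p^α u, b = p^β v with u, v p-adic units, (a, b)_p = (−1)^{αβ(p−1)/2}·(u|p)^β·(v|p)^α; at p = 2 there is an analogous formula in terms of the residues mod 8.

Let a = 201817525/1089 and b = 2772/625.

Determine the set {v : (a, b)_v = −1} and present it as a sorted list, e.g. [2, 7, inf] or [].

[11, 29]

(a, b) ≡ (164749, 77) mod (ℚ^×)²; places V = {2, 3, 5, 7, 11, 13, 19, 23, 29, ∞}.
(a,b)_3: α=-2, u≡1; β=2, v≡2 (mod 3); (1|3)=+1, (2|3)=-1; sign (−1)^0·+1^2·-1^-2 = +1.
(a,b)_29: α=1, u≡15; β=0, v≡21 (mod 29); (15|29)=-1, (21|29)=-1; sign (−1)^0·-1^0·-1^1 = -1.
(a,b)_∞: sgn(164749)=+, sgn(77)=+, so +1.
(a,b)_7: α=2, u≡4; β=1, v≡2 (mod 7); (4|7)=+1, (2|7)=+1; sign (−1)^0·+1^1·+1^2 = +1.
(a,b)_5: α=2, u≡4; β=-4, v≡2 (mod 5); (4|5)=+1, (2|5)=-1; sign (−1)^0·+1^-4·-1^2 = +1.
(a,b)_13: α=1, u≡2; β=0, v≡3 (mod 13); (2|13)=-1, (3|13)=+1; sign (−1)^0·-1^0·+1^1 = +1.
(a,b)_11: α=-2, u≡7; β=1, v≡6 (mod 11); (7|11)=-1, (6|11)=-1; sign (−1)^0·-1^1·-1^-2 = -1.
(a,b)_19: α=1, u≡1; β=0, v≡1 (mod 19); (1|19)=+1, (1|19)=+1; sign (−1)^0·+1^0·+1^1 = +1.
(a,b)_2: α=0, β=2; u≡5, v≡5 (mod 8); ε(u)ε(v)=0·0, αω(v)=0·1, βω(u)=2·1; sum ≡ 0  ⇒  +1.
(a,b)_23: α=1, u≡19; β=0, v≡3 (mod 23); (19|23)=-1, (3|23)=+1; sign (−1)^0·-1^0·+1^1 = +1.
(164749, 77 / ℚ) ramifies at {11, 29}: a division algebra.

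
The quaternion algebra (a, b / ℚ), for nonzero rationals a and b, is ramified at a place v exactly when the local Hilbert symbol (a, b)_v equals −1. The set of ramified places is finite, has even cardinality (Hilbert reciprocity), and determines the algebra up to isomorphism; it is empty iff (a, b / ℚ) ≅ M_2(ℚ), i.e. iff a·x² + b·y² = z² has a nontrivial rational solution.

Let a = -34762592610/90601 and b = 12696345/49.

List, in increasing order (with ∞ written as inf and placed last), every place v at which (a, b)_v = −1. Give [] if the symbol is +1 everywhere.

[5, 29]

Mod squares: a ≡ -313490, b ≡ 156745. Check v ∈ {∞, 2, 3, 5, 7, 23, 29, 37, 43, 47}.
v=5: a=5^1·(≡3), b=5^1·(≡1) mod 5; (3|5)=-1, (1|5)=+1; (−1)^{1·1·2}·(-1)^1·(+1)^1 = -1.
v=3: a=3^4·(≡1), b=3^4·(≡1) mod 3; (1|3)=+1, (1|3)=+1; (−1)^{4·4·1}·(+1)^4·(+1)^4 = +1.
v=7: a=7^-2·(≡3), b=7^-2·(≡4) mod 7; (3|7)=-1, (4|7)=+1; (−1)^{-2·-2·3}·(-1)^-2·(+1)^-2 = +1.
v=23: a=23^1·(≡2), b=23^1·(≡5) mod 23; (2|23)=+1, (5|23)=-1; (−1)^{1·1·11}·(+1)^1·(-1)^1 = +1.
v=∞: -313490 < 0 and 156745 > 0  ⇒  (a,b)_∞ = +1.
v=29: a=29^1·(≡25), b=29^1·(≡17) mod 29; (25|29)=+1, (17|29)=-1; (−1)^{1·1·14}·(+1)^1·(-1)^1 = -1.
v=2: v_2(a)=1, v_2(b)=0; units ≡ 7, 1 (mod 8); ε·ε+αω+βω = 1·0+1·0+0·0 ≡ 0  ⇒  (a,b)_2 = +1.
v=37: a=37^2·(≡9), b=37^0·(≡23) mod 37; (9|37)=+1, (23|37)=-1; (−1)^{2·0·18}·(+1)^0·(-1)^2 = +1.
v=47: a=47^1·(≡2), b=47^1·(≡13) mod 47; (2|47)=+1, (13|47)=-1; (−1)^{1·1·23}·(+1)^1·(-1)^1 = +1.
v=43: a=43^-2·(≡41), b=43^0·(≡6) mod 43; (41|43)=+1, (6|43)=+1; (−1)^{-2·0·21}·(+1)^0·(+1)^-2 = +1.
(-313490, 156745 / ℚ) ramifies at {5, 29}: a division algebra.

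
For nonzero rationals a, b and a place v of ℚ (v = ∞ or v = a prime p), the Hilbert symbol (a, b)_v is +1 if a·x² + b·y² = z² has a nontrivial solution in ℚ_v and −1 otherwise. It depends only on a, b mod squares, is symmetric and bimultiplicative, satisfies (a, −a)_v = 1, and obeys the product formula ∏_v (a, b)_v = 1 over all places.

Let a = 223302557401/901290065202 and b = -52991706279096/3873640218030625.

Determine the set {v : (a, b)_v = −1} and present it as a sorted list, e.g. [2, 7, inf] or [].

[13, 19]

Mod squares: a ≡ 2, b ≡ -494. Check v ∈ {∞, 2, 3, 5, 7, 11, 13, 17, 19, 23, 47}.
v=∞: 2 > 0 and -494 < 0  ⇒  (a,b)_∞ = +1.
v=19: a=19^4·(≡14), b=19^3·(≡3) mod 19; (14|19)=-1, (3|19)=-1; (−1)^{4·3·9}·(-1)^3·(-1)^4 = -1.
v=3: a=3^-6·(≡2), b=3^2·(≡1) mod 3; (2|3)=-1, (1|3)=+1; (−1)^{-6·2·1}·(-1)^2·(+1)^-6 = +1.
v=11: a=11^2·(≡6), b=11^0·(≡1) mod 11; (6|11)=-1, (1|11)=+1; (−1)^{2·0·5}·(-1)^0·(+1)^2 = +1.
v=17: a=17^2·(≡13), b=17^2·(≡13) mod 17; (13|17)=+1, (13|17)=+1; (−1)^{2·2·8}·(+1)^2·(+1)^2 = +1.
v=23: a=23^-4·(≡9), b=23^-2·(≡9) mod 23; (9|23)=+1, (9|23)=+1; (−1)^{-4·-2·11}·(+1)^-2·(+1)^-4 = +1.
v=13: a=13^0·(≡2), b=13^5·(≡9) mod 13; (2|13)=-1, (9|13)=+1; (−1)^{0·5·6}·(-1)^5·(+1)^0 = -1.
v=47: a=47^-2·(≡9), b=47^-4·(≡43) mod 47; (9|47)=+1, (43|47)=-1; (−1)^{-2·-4·23}·(+1)^-4·(-1)^-2 = +1.
v=7: a=7^2·(≡4), b=7^-4·(≡5) mod 7; (4|7)=+1, (5|7)=-1; (−1)^{2·-4·3}·(+1)^-4·(-1)^2 = +1.
v=2: v_2(a)=-1, v_2(b)=3; units ≡ 1, 1 (mod 8); ε·ε+αω+βω = 0·0+-1·0+3·0 ≡ 0  ⇒  (a,b)_2 = +1.
v=5: a=5^0·(≡3), b=5^-4·(≡1) mod 5; (3|5)=-1, (1|5)=+1; (−1)^{0·-4·2}·(-1)^-4·(+1)^0 = +1.
Ram(2, -494) = {13, 19}; no ℚ_13-point on the conic.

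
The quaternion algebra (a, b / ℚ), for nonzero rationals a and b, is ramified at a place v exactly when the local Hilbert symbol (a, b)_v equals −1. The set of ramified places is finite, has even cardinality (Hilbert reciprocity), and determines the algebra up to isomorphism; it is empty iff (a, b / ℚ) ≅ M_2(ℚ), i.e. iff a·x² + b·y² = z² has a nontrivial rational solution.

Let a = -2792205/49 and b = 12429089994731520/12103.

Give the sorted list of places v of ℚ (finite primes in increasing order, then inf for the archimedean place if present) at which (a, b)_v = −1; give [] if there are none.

Mod squares: a ≡ -310245, b ≡ 1894414665. Check v ∈ {∞, 2, 3, 5, 7, 11, 13, 17, 19, 23, 37, 43, 47}.
v=3: a=3^3·(≡1), b=3^1·(≡1) mod 3; (1|3)=+1, (1|3)=+1; (−1)^{3·1·1}·(+1)^1·(+1)^3 = -1.
v=13: a=13^1·(≡4), b=13^-1·(≡4) mod 13; (4|13)=+1, (4|13)=+1; (−1)^{1·-1·6}·(+1)^-1·(+1)^1 = +1.
v=43: a=43^1·(≡35), b=43^1·(≡29) mod 43; (35|43)=+1, (29|43)=-1; (−1)^{1·1·21}·(+1)^1·(-1)^1 = +1.
v=11: a=11^0·(≡7), b=11^1·(≡2) mod 11; (7|11)=-1, (2|11)=-1; (−1)^{0·1·5}·(-1)^1·(-1)^0 = -1.
v=23: a=23^0·(≡6), b=23^1·(≡1) mod 23; (6|23)=+1, (1|23)=+1; (−1)^{0·1·11}·(+1)^1·(+1)^0 = +1.
v=47: a=47^0·(≡9), b=47^1·(≡24) mod 47; (9|47)=+1, (24|47)=+1; (−1)^{0·1·23}·(+1)^1·(+1)^0 = +1.
v=2: v_2(a)=0, v_2(b)=12; units ≡ 3, 1 (mod 8); ε·ε+αω+βω = 1·0+0·0+12·1 ≡ 0  ⇒  (a,b)_2 = +1.
v=7: a=7^-2·(≡4), b=7^-2·(≡6) mod 7; (4|7)=+1, (6|7)=-1; (−1)^{-2·-2·3}·(+1)^-2·(-1)^-2 = +1.
v=37: a=37^1·(≡29), b=37^2·(≡20) mod 37; (29|37)=-1, (20|37)=-1; (−1)^{1·2·18}·(-1)^2·(-1)^1 = -1.
v=17: a=17^0·(≡3), b=17^2·(≡13) mod 17; (3|17)=-1, (13|17)=+1; (−1)^{0·2·8}·(-1)^2·(+1)^0 = +1.
v=∞: -310245 < 0 and 1894414665 > 0  ⇒  (a,b)_∞ = +1.
v=5: a=5^1·(≡1), b=5^1·(≡3) mod 5; (1|5)=+1, (3|5)=-1; (−1)^{1·1·2}·(+1)^1·(-1)^1 = -1.
v=19: a=19^0·(≡17), b=19^-1·(≡17) mod 19; (17|19)=+1, (17|19)=+1; (−1)^{0·-1·9}·(+1)^-1·(+1)^0 = +1.
Ram(-310245, 1894414665) = {3, 5, 11, 37}; no ℚ_3-point on the conic.

[3, 5, 11, 37]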